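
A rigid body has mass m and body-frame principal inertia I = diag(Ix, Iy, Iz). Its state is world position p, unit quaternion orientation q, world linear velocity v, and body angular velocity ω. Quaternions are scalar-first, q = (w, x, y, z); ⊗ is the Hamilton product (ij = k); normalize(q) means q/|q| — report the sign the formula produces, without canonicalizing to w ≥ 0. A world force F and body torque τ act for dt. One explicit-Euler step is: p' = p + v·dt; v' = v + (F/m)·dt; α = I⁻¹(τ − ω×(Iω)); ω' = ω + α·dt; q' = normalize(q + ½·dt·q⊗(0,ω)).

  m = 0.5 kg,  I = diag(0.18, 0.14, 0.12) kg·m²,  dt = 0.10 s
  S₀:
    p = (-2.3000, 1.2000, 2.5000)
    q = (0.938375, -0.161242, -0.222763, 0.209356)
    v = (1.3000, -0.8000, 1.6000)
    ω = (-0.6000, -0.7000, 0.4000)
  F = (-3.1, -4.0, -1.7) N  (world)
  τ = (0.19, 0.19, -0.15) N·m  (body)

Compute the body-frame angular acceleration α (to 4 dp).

precession coupling ω×(Iω) = (0.0056, -0.0144, -0.0168)
(τ − ω×Iω)/I = (1.0244, 1.4600, -1.1100)

α = (1.0244, 1.4600, -1.1100)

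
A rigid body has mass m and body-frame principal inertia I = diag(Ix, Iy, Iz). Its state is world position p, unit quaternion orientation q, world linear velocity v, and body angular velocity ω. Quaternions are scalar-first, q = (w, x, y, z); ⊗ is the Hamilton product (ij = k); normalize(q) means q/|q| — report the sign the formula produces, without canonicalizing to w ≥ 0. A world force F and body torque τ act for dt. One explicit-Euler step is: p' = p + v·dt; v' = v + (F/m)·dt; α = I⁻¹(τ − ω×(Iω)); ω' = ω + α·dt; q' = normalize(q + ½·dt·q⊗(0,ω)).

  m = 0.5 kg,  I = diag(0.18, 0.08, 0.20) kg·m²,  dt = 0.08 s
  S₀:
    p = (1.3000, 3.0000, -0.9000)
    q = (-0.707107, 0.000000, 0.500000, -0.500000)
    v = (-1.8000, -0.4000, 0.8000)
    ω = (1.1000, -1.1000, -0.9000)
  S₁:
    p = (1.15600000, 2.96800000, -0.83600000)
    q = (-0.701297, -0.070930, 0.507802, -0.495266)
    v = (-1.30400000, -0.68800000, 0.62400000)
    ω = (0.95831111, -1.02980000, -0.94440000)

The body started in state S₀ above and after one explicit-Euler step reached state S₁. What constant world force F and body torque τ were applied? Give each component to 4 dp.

F = (3.1000, -1.8000, -1.1000)
τ = (-0.2000, 0.0900, 0.0100)

v₁ − v₀ = (0.49600000, -0.28800000, -0.17600000)
m·(v₁−v₀)/dt = (3.1000, -1.8000, -1.1000)
ω₁ − ω₀ = (-0.14168889, 0.07020000, -0.04440000)
precession coupling = (0.1188, 0.0198, 0.1210)
I·α + gyro = (-0.2000, 0.0900, 0.0100)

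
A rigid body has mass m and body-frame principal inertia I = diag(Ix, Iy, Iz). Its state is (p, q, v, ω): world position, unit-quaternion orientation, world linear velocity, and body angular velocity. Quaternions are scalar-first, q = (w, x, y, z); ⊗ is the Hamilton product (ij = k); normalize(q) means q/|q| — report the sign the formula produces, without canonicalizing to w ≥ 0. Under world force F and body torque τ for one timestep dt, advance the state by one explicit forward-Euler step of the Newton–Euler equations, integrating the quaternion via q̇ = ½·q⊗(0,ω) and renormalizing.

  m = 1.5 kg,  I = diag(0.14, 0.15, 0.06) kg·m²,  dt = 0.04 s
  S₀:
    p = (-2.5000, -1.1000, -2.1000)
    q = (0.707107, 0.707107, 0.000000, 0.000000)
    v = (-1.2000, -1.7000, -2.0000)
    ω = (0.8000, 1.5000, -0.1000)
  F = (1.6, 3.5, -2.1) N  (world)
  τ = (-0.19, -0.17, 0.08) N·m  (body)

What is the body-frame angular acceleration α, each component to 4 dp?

precession coupling ω×(Iω) = (0.0135, -0.0064, 0.0120)
α = I⁻¹(τ − ω×Iω) = (-1.4536, -1.0907, 1.1333)

α = (-1.4536, -1.0907, 1.1333)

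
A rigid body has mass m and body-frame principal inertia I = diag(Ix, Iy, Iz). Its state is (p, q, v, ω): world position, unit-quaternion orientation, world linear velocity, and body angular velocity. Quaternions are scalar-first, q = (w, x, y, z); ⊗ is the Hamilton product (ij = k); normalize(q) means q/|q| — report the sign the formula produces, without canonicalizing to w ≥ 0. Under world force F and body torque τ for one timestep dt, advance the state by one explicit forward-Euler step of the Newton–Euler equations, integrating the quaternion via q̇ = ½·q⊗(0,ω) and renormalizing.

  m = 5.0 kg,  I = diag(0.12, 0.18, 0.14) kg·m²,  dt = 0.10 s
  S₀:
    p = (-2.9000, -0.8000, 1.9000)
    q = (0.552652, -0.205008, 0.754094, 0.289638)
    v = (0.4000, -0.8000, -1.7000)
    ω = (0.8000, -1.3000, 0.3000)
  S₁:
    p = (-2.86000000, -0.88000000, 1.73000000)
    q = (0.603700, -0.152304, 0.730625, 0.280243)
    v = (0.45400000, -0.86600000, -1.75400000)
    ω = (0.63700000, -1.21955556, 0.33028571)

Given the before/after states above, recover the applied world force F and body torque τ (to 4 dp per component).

ω₁ − ω₀ = (-0.16300000, 0.08044444, 0.03028571)
gyro term ω₀×Iω₀ = (0.0156, -0.0048, -0.0624)
applied torque τ = (-0.1800, 0.1400, -0.0200)
Δv = v₁−v₀ = (0.05400000, -0.06600000, -0.05400000)
F = m·Δv/dt = (2.7000, -3.3000, -2.7000)

F = (2.7000, -3.3000, -2.7000)
τ = (-0.1800, 0.1400, -0.0200)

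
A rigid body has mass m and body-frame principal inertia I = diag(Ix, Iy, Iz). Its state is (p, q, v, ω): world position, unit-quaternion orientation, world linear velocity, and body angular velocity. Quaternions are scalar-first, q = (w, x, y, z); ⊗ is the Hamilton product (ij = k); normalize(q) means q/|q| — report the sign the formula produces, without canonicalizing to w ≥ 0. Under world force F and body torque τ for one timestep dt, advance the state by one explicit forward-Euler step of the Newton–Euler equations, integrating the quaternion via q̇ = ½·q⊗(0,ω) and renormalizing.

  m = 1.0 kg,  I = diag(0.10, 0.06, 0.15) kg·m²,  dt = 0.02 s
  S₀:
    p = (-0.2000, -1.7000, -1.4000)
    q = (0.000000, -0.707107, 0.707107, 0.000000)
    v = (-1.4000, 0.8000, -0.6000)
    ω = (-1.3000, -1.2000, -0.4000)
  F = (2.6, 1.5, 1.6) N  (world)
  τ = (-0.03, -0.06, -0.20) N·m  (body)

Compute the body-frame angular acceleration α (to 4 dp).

α = (-0.7320, -0.5667, -0.9173)

gyro term ω×Iω = (0.0432, -0.0260, -0.0624)
(τ − ω×Iω)/I = (-0.7320, -0.5667, -0.9173)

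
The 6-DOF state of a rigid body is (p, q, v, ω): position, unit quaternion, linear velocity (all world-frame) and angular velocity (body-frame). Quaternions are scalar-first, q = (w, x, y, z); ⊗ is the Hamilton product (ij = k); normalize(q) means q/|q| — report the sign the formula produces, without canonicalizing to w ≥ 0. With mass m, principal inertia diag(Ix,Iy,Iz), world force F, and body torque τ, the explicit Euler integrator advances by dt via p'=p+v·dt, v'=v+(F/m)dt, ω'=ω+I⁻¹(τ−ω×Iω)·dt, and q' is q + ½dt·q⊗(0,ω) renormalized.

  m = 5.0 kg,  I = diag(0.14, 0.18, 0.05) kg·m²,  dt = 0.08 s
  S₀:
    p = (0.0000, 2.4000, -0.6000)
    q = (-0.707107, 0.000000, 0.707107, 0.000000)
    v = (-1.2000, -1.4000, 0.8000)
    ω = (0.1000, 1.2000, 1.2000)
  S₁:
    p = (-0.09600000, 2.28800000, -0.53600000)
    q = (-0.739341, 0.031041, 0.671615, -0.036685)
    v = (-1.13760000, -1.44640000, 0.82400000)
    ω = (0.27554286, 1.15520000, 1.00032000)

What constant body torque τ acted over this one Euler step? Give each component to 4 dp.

ω₁ − ω₀ = (0.17554286, -0.04480000, -0.19968000)
gyro term ω₀×Iω₀ = (-0.1872, 0.0108, 0.0048)
applied torque τ = (0.1200, -0.0900, -0.1200)

τ = (0.1200, -0.0900, -0.1200)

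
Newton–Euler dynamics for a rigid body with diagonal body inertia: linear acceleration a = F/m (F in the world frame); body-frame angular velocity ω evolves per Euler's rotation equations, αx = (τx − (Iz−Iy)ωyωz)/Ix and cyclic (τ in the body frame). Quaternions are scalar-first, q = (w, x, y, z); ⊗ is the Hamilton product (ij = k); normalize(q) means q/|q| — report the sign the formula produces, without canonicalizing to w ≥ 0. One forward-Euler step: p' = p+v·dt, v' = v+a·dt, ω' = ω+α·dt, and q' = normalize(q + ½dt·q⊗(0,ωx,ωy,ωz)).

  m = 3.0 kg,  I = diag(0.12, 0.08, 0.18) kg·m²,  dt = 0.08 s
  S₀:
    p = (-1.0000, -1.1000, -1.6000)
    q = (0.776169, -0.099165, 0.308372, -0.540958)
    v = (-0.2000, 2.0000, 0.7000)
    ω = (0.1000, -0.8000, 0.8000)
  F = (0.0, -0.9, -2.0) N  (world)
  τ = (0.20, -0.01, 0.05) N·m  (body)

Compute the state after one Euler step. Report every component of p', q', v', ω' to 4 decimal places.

precession coupling ω×(Iω) = (-0.0640, -0.0048, 0.0032)
(τ − ω×Iω)/I = (2.2000, -0.0650, 0.2600)
ω' = ω + α·dt = (0.2760, -0.8052, 0.8208)
2q̇ = q⊗(0,ω) = (0.6893805, -0.1084519, -0.5956990, 0.6694300)
updated quaternion q' = (0.8029, -0.1034, 0.2843, -0.5137)
new position p' = (-1.0160, -0.9400, -1.5440)
v + (F/m)dt = (-0.2000, 1.9760, 0.6467)

p' = (-1.0160, -0.9400, -1.5440)
q' = (0.8029, -0.1034, 0.2843, -0.5137)
v' = (-0.2000, 1.9760, 0.6467)
ω' = (0.2760, -0.8052, 0.8208)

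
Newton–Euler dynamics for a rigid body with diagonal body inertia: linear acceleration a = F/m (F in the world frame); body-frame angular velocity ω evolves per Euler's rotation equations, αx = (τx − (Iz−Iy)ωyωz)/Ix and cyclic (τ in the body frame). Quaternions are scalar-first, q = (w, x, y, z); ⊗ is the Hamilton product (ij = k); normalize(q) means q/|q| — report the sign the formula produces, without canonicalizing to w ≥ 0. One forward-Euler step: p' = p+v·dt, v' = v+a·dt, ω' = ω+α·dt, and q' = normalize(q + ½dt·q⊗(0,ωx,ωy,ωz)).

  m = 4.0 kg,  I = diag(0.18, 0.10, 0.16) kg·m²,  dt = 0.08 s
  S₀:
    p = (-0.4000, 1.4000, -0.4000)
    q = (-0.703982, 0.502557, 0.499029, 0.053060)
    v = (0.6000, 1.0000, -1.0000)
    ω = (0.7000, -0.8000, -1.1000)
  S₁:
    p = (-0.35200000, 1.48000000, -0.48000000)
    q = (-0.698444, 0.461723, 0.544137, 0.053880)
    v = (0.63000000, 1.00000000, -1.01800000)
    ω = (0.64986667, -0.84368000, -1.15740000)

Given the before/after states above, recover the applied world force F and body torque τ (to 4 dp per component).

Δω = ω₁−ω₀ = (-0.05013333, -0.04368000, -0.05740000)
gyro term ω₀×Iω₀ = (0.0528, -0.0154, 0.0448)
I·α + gyro = (-0.0600, -0.0700, -0.0700)
velocity change Δv = (0.03000000, 0.00000000, -0.01800000)
applied force F = (1.5000, 0.0000, -0.9000)

F = (1.5000, 0.0000, -0.9000)
τ = (-0.0600, -0.0700, -0.0700)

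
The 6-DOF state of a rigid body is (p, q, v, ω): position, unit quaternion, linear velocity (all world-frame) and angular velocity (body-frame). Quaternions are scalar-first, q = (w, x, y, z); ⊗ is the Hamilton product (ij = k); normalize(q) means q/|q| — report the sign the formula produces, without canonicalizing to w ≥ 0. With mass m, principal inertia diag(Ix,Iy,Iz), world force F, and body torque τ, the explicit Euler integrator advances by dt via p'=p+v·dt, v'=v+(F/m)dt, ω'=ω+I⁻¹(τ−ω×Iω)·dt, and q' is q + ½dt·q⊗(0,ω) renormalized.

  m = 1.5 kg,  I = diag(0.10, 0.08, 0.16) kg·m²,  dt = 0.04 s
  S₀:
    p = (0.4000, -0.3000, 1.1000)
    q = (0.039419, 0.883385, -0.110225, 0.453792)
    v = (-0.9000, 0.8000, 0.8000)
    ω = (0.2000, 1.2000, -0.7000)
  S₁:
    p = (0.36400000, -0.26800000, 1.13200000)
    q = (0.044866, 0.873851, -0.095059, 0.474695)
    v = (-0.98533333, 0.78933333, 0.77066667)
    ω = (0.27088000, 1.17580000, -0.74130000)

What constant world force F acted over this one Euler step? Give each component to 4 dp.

F = (-3.2000, -0.4000, -1.1000)

v₁ − v₀ = (-0.08533333, -0.01066667, -0.02933333)
m·(v₁−v₀)/dt = (-3.2000, -0.4000, -1.1000)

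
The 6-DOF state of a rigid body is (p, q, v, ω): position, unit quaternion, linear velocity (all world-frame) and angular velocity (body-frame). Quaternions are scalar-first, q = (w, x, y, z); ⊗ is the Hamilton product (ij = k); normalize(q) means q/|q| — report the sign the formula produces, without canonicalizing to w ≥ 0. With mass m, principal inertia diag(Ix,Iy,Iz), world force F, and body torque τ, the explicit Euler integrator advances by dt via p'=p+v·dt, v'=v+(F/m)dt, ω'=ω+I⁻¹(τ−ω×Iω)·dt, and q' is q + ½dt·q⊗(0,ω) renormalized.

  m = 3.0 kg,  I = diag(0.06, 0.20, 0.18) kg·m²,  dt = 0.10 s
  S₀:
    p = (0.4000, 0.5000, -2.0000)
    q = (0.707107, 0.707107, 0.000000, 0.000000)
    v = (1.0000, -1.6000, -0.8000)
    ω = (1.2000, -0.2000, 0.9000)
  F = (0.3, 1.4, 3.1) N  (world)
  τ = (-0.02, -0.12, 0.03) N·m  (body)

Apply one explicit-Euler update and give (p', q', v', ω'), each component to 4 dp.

p' = (0.5000, 0.3400, -2.0800)
q' = (0.6628, 0.7474, -0.0388, 0.0247)
v' = (1.0100, -1.5533, -0.6967)
ω' = (1.1607, -0.1952, 0.9353)

precession coupling ω×(Iω) = (0.0036, -0.1296, -0.0336)
(τ − ω×Iω)/I = (-0.3933, 0.0480, 0.3533)
ω + α·dt = (1.1607, -0.1952, 0.9353)
Hamilton product q⊗(0,ω) = (-0.8485284, 0.8485284, -0.7778177, 0.4949749)
updated quaternion q' = (0.6628, 0.7474, -0.0388, 0.0247)
a = F/m = (0.1000, 0.4667, 1.0333)
p + v·dt = (0.5000, 0.3400, -2.0800)
v + (F/m)dt = (1.0100, -1.5533, -0.6967)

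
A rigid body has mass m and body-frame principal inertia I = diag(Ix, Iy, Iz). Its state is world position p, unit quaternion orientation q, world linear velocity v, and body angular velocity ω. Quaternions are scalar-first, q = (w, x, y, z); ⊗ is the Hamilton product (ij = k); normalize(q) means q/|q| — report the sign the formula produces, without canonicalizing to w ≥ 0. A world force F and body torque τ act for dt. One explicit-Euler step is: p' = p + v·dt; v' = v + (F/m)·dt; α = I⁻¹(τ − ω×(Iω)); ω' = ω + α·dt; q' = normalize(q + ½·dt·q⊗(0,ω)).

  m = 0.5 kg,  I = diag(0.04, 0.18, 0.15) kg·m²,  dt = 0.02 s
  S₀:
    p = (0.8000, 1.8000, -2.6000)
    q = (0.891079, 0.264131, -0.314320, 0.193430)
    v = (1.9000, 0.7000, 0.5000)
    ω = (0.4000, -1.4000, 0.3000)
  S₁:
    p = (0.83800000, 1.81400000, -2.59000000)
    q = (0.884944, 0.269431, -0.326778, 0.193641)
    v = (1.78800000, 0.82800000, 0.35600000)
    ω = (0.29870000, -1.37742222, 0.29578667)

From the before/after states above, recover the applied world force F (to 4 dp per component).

F = (-2.8000, 3.2000, -3.6000)

velocity change Δv = (-0.11200000, 0.12800000, -0.14400000)
F = m·Δv/dt = (-2.8000, 3.2000, -3.6000)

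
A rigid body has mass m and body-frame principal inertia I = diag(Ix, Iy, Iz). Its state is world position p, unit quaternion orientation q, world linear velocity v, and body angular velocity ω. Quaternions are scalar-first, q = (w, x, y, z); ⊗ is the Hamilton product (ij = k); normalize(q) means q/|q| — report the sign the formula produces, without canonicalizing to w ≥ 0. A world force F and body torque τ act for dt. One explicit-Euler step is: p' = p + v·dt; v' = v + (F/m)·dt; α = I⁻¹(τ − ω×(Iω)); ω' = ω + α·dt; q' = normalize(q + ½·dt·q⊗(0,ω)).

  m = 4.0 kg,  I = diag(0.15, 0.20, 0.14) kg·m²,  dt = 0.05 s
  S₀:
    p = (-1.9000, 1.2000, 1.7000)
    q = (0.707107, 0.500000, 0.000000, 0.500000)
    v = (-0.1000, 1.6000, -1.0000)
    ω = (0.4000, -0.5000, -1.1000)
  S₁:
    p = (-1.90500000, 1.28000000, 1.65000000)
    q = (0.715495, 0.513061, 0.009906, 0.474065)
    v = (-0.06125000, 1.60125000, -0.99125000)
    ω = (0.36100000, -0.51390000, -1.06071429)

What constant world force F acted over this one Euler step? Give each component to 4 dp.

F = (3.1000, 0.1000, 0.7000)

Δv = v₁−v₀ = (0.03875000, 0.00125000, 0.00875000)
m·(v₁−v₀)/dt = (3.1000, 0.1000, 0.7000)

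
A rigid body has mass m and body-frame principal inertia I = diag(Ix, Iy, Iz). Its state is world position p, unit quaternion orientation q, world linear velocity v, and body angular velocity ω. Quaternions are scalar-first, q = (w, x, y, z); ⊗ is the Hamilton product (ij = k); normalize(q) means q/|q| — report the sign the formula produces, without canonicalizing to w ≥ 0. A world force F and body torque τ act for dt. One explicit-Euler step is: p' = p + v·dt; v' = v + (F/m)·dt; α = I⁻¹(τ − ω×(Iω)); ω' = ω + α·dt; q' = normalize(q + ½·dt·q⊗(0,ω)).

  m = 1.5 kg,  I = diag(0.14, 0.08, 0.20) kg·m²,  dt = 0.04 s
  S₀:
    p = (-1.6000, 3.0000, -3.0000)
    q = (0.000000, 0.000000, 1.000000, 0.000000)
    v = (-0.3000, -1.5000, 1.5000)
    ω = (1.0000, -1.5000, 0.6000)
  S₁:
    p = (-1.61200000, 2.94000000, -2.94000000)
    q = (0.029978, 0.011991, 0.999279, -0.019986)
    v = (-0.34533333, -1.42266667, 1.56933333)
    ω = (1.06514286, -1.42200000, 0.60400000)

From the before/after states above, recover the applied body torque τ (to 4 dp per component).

τ = (0.1200, 0.1200, 0.1100)

ω₁ − ω₀ = (0.06514286, 0.07800000, 0.00400000)
gyro term ω₀×Iω₀ = (-0.1080, -0.0360, 0.0900)
applied torque τ = (0.1200, 0.1200, 0.1100)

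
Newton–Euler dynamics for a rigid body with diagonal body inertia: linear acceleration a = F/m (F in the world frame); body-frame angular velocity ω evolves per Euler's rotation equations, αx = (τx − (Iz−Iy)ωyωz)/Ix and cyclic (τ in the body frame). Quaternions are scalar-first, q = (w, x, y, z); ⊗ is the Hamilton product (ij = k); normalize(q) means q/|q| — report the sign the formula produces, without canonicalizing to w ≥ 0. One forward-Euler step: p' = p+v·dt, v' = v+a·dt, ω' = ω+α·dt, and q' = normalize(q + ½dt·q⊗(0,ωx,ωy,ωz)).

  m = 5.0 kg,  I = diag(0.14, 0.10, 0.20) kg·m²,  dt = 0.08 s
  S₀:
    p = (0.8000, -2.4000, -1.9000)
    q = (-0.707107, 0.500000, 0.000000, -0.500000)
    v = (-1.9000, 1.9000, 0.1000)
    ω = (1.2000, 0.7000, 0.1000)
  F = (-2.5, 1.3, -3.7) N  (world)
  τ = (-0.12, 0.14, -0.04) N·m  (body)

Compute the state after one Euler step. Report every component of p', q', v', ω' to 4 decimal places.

gyro term ω×Iω = (0.0070, -0.0072, -0.0336)
angular accel α = (-0.9071, 1.4720, -0.0320)
new body rate ω' = (1.1274, 0.8178, 0.0974)
q⊗(0,ω) = (-0.5500000, -0.4985284, -1.1449749, 0.2792893)
q + ½dt·q⊗(0,ω), renormalized = (-0.7280, 0.4793, -0.0457, -0.4881)
a = F/m = (-0.5000, 0.2600, -0.7400)
p' = p + v·dt = (0.6480, -2.2480, -1.8920)
v' = v + a·dt = (-1.9400, 1.9208, 0.0408)

p' = (0.6480, -2.2480, -1.8920)
q' = (-0.7280, 0.4793, -0.0457, -0.4881)
v' = (-1.9400, 1.9208, 0.0408)
ω' = (1.1274, 0.8178, 0.0974)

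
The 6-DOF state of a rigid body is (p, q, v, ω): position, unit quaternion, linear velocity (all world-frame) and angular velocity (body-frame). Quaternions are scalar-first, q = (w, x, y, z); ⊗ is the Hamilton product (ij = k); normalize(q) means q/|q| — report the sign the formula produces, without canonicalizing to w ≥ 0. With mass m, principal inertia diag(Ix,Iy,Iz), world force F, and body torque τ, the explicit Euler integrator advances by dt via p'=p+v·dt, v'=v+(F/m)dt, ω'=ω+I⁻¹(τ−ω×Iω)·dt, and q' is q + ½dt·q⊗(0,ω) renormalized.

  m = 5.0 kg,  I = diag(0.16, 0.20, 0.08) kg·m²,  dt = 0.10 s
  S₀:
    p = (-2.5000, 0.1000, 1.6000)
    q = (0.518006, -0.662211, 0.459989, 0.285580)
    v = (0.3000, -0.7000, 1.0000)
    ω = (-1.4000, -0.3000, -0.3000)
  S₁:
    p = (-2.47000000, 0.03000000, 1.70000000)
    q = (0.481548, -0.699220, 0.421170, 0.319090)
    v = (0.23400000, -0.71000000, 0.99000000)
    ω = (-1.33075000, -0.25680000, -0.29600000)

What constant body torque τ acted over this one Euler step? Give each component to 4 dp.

τ = (0.1000, 0.1200, 0.0200)

Δω = ω₁−ω₀ = (0.06925000, 0.04320000, 0.00400000)
I·α + gyro = (0.1000, 0.1200, 0.0200)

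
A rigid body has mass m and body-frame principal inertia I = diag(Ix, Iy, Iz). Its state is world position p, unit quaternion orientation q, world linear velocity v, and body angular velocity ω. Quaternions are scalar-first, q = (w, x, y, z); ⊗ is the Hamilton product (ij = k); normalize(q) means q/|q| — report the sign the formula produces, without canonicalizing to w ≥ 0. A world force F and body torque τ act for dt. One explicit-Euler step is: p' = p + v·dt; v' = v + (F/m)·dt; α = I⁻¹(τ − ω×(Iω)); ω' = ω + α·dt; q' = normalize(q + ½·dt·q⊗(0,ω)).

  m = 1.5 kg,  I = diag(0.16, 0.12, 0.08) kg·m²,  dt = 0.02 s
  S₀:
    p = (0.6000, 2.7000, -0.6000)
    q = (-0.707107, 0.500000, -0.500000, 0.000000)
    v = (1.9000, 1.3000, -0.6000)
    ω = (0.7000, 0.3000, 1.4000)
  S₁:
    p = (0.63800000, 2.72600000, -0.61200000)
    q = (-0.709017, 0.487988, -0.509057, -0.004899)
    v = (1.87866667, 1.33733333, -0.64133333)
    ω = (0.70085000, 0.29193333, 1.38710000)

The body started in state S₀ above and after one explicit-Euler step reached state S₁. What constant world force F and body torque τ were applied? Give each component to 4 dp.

F = (-1.6000, 2.8000, -3.1000)
τ = (-0.0100, 0.0300, -0.0600)

Δv = v₁−v₀ = (-0.02133333, 0.03733333, -0.04133333)
m·(v₁−v₀)/dt = (-1.6000, 2.8000, -3.1000)
ω₁ − ω₀ = (0.00085000, -0.00806667, -0.01290000)
applied torque τ = (-0.0100, 0.0300, -0.0600)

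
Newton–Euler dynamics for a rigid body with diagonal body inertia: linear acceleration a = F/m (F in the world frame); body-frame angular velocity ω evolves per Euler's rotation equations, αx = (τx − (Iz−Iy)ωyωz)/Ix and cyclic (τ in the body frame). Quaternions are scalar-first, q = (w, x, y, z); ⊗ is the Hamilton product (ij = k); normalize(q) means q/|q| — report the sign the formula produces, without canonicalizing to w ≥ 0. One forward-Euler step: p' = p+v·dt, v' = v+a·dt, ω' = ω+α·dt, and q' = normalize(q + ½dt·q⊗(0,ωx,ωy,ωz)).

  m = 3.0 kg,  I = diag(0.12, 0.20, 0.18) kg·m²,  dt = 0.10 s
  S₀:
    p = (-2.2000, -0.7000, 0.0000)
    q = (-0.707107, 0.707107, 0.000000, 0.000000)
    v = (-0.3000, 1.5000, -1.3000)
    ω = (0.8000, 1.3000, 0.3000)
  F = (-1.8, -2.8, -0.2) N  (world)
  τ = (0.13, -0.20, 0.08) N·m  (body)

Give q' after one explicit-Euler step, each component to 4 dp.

q' = (-0.7332, 0.6768, -0.0564, 0.0352)

q⊗(0,ω) = (-0.5656856, -0.5656856, -1.1313712, 0.7071070)
q + ½dt·q⊗(0,ω), renormalized = (-0.7332, 0.6768, -0.0564, 0.0352)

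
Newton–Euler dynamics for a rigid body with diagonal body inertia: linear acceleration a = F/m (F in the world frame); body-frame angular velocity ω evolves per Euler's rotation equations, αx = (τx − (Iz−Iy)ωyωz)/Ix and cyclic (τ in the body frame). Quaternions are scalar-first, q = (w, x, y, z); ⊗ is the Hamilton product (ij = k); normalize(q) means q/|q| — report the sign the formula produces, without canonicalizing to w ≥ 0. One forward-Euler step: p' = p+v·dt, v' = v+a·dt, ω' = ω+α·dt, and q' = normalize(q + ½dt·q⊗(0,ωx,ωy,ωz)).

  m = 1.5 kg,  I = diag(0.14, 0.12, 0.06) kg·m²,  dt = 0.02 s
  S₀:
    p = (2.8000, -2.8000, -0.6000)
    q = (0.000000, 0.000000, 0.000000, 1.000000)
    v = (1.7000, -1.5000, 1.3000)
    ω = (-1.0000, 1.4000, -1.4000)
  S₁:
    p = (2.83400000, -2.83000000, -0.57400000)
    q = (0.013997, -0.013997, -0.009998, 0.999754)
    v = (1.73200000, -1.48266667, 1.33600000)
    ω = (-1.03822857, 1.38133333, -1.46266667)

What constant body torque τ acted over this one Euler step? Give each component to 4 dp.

rate change Δω = (-0.03822857, -0.01866667, -0.06266667)
ω₀×(Iω₀) = (0.1176, 0.1120, 0.0280)
τ = I·(Δω/dt) + ω₀×(Iω₀) = (-0.1500, 0.0000, -0.1600)

τ = (-0.1500, 0.0000, -0.1600)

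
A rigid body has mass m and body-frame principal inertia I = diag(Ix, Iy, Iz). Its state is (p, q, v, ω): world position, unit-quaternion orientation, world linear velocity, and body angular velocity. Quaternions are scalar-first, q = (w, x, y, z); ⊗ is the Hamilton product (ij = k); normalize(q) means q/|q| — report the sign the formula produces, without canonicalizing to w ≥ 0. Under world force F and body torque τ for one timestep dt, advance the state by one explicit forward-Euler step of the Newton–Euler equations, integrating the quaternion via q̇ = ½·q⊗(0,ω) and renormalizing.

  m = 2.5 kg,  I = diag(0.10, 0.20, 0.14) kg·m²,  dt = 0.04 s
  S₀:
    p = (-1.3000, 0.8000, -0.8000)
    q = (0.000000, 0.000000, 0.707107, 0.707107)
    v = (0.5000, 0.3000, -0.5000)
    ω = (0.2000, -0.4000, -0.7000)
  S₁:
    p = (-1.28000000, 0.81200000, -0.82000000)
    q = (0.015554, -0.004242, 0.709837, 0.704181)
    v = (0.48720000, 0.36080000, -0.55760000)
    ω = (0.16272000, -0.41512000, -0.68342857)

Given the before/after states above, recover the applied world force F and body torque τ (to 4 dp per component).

v₁ − v₀ = (-0.01280000, 0.06080000, -0.05760000)
applied force F = (-0.8000, 3.8000, -3.6000)
Δω = ω₁−ω₀ = (-0.03728000, -0.01512000, 0.01657143)
I·α + gyro = (-0.1100, -0.0700, 0.0500)

F = (-0.8000, 3.8000, -3.6000)
τ = (-0.1100, -0.0700, 0.0500)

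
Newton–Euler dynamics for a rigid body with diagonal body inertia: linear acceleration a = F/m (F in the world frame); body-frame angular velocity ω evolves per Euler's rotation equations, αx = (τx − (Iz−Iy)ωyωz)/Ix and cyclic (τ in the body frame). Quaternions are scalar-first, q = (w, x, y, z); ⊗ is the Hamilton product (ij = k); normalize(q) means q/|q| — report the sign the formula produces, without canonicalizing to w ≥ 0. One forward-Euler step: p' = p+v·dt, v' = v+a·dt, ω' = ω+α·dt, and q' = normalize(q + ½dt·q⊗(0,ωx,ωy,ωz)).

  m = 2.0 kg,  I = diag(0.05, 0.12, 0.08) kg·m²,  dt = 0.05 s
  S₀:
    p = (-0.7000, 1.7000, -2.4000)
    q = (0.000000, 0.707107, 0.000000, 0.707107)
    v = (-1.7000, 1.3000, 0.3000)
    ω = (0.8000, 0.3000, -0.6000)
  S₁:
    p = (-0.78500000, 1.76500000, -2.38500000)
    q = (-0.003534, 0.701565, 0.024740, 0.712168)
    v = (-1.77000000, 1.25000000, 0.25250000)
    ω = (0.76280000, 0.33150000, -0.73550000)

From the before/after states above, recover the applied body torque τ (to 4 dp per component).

τ = (-0.0300, 0.0900, -0.2000)

Δω = ω₁−ω₀ = (-0.03720000, 0.03150000, -0.13550000)
ω₀×(Iω₀) = (0.0072, 0.0144, 0.0168)
applied torque τ = (-0.0300, 0.0900, -0.2000)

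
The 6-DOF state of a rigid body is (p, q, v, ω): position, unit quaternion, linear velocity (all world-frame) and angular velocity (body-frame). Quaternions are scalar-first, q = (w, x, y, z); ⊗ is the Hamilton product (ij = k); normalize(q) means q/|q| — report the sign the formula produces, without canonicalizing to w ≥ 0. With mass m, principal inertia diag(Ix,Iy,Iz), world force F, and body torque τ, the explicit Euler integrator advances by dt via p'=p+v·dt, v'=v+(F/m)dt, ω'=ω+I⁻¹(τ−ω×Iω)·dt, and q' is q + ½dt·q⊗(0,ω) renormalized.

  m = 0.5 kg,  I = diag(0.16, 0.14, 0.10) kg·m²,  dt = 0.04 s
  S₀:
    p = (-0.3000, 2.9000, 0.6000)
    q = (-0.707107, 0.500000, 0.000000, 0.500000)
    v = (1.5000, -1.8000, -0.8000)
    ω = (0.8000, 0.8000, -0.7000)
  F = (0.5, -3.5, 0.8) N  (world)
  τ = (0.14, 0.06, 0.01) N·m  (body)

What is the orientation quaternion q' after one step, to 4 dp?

Hamilton product q⊗(0,ω) = (-0.0500000, -0.9656856, 0.1843144, 0.8949749)
q + ½dt·q⊗(0,ω), renormalized = (-0.7079, 0.4805, 0.0037, 0.5177)

q' = (-0.7079, 0.4805, 0.0037, 0.5177)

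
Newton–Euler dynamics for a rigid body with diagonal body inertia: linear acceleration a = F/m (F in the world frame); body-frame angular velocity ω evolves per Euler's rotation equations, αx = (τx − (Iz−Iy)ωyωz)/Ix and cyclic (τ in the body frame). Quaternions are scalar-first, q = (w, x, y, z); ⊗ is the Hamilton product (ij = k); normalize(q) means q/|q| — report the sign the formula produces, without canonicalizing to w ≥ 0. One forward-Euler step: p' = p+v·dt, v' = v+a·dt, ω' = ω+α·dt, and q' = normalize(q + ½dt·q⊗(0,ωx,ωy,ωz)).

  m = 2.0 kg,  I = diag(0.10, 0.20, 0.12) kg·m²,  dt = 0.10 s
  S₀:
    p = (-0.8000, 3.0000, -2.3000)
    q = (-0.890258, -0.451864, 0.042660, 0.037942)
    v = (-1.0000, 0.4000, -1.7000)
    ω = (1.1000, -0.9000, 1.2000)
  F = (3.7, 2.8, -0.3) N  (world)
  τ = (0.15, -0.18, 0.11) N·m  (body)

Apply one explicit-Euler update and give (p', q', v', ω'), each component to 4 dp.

ω×(Iω) gyroscopic = (0.0864, -0.0264, -0.0990)
(τ − ω×Iω)/I = (0.6360, -0.7680, 1.7417)
ω' = ω + α·dt = (1.1636, -0.9768, 1.3742)
Hamilton product q⊗(0,ω) = (0.4899140, -0.8939440, 1.3852052, -0.7085580)
q + ½dt·q⊗(0,ω), renormalized = (-0.8620, -0.4944, 0.1114, 0.0025)
p + v·dt = (-0.9000, 3.0400, -2.4700)
v' = v + a·dt = (-0.8150, 0.5400, -1.7150)

p' = (-0.9000, 3.0400, -2.4700)
q' = (-0.8620, -0.4944, 0.1114, 0.0025)
v' = (-0.8150, 0.5400, -1.7150)
ω' = (1.1636, -0.9768, 1.3742)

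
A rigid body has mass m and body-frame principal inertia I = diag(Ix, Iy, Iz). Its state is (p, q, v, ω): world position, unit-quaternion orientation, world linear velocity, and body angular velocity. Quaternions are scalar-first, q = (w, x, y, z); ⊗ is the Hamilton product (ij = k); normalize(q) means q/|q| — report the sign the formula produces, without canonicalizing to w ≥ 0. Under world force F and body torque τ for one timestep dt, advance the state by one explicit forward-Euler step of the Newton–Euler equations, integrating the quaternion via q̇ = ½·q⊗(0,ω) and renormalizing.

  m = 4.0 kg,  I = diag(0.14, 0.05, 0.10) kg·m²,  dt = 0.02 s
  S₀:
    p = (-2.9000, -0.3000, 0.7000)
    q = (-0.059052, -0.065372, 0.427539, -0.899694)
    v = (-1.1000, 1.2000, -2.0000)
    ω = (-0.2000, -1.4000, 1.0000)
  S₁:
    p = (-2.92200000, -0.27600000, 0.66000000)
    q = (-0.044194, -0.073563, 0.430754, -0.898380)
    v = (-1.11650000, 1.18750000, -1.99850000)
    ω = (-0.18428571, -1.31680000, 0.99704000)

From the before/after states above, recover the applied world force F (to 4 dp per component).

F = (-3.3000, -2.5000, 0.3000)

velocity change Δv = (-0.01650000, -0.01250000, 0.00150000)
m·(v₁−v₀)/dt = (-3.3000, -2.5000, 0.3000)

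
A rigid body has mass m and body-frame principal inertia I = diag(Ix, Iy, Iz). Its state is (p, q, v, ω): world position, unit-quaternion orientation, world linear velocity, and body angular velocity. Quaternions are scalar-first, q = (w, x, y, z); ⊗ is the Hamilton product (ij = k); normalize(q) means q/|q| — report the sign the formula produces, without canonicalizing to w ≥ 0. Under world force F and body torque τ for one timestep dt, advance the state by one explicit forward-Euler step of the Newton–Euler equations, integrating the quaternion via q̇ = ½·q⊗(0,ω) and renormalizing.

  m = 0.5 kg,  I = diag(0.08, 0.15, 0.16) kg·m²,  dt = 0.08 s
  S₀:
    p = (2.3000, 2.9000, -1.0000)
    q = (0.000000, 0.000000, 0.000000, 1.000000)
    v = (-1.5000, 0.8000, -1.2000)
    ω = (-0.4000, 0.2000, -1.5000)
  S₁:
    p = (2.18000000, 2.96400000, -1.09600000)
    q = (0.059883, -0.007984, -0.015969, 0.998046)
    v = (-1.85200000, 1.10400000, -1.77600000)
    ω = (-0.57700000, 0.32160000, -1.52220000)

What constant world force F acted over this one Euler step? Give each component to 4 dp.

F = (-2.2000, 1.9000, -3.6000)

Δv = v₁−v₀ = (-0.35200000, 0.30400000, -0.57600000)
F = m·Δv/dt = (-2.2000, 1.9000, -3.6000)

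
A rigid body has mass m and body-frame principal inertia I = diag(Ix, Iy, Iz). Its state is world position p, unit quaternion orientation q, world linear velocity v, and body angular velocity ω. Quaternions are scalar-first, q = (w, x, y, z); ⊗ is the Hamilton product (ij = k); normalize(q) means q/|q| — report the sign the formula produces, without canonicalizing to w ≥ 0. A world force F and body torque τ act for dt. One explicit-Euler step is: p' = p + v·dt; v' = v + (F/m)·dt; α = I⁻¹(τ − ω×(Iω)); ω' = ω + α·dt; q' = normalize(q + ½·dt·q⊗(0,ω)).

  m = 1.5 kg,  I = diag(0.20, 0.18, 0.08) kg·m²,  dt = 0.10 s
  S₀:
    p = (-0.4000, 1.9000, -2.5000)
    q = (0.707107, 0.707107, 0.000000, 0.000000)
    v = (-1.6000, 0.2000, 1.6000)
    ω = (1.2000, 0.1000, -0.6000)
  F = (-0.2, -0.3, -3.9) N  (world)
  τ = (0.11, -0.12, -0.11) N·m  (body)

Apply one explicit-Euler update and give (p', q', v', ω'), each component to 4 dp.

p' = (-0.5600, 1.9200, -2.3400)
q' = (0.6632, 0.7478, 0.0247, -0.0176)
v' = (-1.6133, 0.1800, 1.3400)
ω' = (1.2520, 0.0813, -0.7345)

α = I⁻¹(τ − ω×Iω) = (0.5200, -0.1867, -1.3450)
new body rate ω' = (1.2520, 0.0813, -0.7345)
2q̇ = q⊗(0,ω) = (-0.8485284, 0.8485284, 0.4949749, -0.3535535)
q + ½dt·q⊗(0,ω), renormalized = (0.6632, 0.7478, 0.0247, -0.0176)
a = (-0.1333, -0.2000, -2.6000)
p + v·dt = (-0.5600, 1.9200, -2.3400)
new velocity v' = (-1.6133, 0.1800, 1.3400)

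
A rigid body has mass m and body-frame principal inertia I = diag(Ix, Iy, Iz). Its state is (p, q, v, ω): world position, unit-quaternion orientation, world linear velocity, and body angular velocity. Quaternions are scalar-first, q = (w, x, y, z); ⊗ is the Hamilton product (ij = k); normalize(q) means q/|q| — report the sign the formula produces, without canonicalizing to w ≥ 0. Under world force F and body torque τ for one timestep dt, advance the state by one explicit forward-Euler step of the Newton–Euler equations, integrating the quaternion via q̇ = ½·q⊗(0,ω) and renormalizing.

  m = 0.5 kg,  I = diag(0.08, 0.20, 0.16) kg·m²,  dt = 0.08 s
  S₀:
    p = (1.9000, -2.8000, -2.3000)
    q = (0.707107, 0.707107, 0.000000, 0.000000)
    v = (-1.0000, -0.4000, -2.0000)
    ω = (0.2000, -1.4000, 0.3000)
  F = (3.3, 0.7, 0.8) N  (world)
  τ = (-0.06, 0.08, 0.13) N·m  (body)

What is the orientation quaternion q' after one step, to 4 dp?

2q̇ = q⊗(0,ω) = (-0.1414214, 0.1414214, -1.2020819, -0.7778177)
q + ½dt·q⊗(0,ω), renormalized = (0.7003, 0.7116, -0.0480, -0.0311)

q' = (0.7003, 0.7116, -0.0480, -0.0311)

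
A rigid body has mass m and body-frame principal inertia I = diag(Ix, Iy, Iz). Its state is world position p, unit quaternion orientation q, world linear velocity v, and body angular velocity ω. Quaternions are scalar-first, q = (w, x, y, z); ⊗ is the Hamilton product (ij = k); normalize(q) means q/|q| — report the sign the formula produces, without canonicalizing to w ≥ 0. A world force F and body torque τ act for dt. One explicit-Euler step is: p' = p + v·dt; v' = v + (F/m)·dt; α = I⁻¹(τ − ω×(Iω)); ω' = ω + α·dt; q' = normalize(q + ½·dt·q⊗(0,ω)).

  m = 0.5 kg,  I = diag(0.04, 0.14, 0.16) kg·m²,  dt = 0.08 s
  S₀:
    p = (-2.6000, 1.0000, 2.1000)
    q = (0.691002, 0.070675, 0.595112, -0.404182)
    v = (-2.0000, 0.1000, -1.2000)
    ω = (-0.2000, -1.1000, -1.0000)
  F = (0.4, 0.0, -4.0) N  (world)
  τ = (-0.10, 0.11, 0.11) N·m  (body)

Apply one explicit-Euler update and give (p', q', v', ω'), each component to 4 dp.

a = (0.8000, 0.0000, -8.0000)
p' = p + v·dt = (-2.7600, 1.0080, 2.0040)
v' = v + a·dt = (-1.9360, 0.1000, -1.8400)
ω×(Iω) gyroscopic = (0.0220, -0.0240, 0.0220)
α = I⁻¹(τ − ω×Iω) = (-3.0500, 0.9571, 0.5500)
ω' = ω + α·dt = (-0.4440, -1.0234, -0.9560)
2q̇ = q⊗(0,ω) = (0.2645762, -1.1779126, -0.6085908, -0.6497221)
q + ½dt·q⊗(0,ω), renormalized = (0.7003, 0.0235, 0.5697, -0.4294)

p' = (-2.7600, 1.0080, 2.0040)
q' = (0.7003, 0.0235, 0.5697, -0.4294)
v' = (-1.9360, 0.1000, -1.8400)
ω' = (-0.4440, -1.0234, -0.9560)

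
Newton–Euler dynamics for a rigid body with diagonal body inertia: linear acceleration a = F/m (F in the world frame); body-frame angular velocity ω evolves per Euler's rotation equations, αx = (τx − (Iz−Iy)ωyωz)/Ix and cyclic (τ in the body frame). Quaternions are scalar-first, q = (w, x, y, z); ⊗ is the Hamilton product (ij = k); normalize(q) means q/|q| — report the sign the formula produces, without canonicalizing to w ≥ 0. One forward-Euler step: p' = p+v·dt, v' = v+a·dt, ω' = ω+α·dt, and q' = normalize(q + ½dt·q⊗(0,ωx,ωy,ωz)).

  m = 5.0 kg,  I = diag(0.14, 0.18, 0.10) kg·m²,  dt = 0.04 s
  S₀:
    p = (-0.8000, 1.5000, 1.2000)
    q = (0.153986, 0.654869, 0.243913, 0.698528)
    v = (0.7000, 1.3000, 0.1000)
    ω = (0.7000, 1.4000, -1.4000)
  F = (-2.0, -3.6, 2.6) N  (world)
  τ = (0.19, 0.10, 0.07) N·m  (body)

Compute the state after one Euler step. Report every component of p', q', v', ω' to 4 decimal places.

a = (-0.4000, -0.7200, 0.5200)
new position p' = (-0.7720, 1.5520, 1.2040)
new velocity v' = (0.6840, 1.2712, 0.1208)
ω×(Iω) gyroscopic = (0.1568, -0.0392, 0.0392)
angular accel α = (0.2371, 0.7733, 0.3080)
ω' = ω + α·dt = (0.7095, 1.4309, -1.3877)
2q̇ = q⊗(0,ω) = (0.1780527, -1.2116272, 1.6213666, 0.5304971)
q' = normalize(q + ½dt·q⊗(0,ω)) = (0.1574, 0.6301, 0.2761, 0.7085)

p' = (-0.7720, 1.5520, 1.2040)
q' = (0.1574, 0.6301, 0.2761, 0.7085)
v' = (0.6840, 1.2712, 0.1208)
ω' = (0.7095, 1.4309, -1.3877)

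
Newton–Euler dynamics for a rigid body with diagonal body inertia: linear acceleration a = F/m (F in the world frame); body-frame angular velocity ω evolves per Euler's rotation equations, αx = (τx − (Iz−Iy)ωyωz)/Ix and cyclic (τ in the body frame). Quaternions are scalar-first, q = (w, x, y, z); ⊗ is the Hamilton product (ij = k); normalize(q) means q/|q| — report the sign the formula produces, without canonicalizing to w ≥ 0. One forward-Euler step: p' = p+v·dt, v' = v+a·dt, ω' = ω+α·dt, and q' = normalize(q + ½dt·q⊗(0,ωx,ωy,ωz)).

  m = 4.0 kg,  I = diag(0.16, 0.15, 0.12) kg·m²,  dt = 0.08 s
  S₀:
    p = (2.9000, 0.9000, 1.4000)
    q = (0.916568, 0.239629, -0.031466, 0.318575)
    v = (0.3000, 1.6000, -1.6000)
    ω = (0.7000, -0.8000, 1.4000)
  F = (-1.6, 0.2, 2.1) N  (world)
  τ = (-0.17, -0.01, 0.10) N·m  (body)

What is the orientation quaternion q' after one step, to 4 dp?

q⊗(0,ω) = (-0.6389181, 0.8524052, -0.8457325, 1.1135182)
updated quaternion q' = (0.8888, 0.2731, -0.0651, 0.3622)

q' = (0.8888, 0.2731, -0.0651, 0.3622)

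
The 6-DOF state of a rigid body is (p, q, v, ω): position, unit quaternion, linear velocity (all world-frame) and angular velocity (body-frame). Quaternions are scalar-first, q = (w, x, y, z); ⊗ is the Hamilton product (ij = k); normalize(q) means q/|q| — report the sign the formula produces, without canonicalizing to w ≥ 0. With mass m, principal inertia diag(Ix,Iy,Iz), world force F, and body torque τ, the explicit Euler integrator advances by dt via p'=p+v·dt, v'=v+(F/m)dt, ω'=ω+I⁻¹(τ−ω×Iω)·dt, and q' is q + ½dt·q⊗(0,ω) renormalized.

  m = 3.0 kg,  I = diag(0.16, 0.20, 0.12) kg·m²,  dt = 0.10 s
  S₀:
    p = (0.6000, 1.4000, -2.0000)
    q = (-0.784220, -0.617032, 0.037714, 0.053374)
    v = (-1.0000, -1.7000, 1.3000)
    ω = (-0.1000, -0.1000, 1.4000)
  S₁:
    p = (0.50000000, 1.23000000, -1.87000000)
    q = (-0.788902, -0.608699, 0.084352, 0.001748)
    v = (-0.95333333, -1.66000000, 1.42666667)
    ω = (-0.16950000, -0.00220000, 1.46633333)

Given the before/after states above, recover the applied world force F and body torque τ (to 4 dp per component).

velocity change Δv = (0.04666667, 0.04000000, 0.12666667)
F = m·Δv/dt = (1.4000, 1.2000, 3.8000)
Δω = ω₁−ω₀ = (-0.06950000, 0.09780000, 0.06633333)
gyro term ω₀×Iω₀ = (0.0112, -0.0056, 0.0004)
applied torque τ = (-0.1000, 0.1900, 0.0800)

F = (1.4000, 1.2000, 3.8000)
τ = (-0.1000, 0.1900, 0.0800)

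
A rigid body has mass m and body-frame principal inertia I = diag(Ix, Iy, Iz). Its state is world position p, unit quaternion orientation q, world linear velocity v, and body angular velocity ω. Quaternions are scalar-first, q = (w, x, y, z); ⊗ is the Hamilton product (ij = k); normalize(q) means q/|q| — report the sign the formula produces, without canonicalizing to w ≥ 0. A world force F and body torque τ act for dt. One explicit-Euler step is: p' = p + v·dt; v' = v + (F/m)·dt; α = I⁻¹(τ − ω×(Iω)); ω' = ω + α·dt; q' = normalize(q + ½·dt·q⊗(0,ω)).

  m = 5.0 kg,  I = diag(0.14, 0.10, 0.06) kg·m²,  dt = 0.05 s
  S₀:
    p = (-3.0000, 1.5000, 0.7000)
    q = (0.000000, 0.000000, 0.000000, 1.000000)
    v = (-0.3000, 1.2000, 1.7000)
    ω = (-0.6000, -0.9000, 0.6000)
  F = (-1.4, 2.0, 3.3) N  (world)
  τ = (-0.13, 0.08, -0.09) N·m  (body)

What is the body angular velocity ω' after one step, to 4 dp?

ω' = (-0.6541, -0.8456, 0.5430)

precession coupling ω×(Iω) = (0.0216, -0.0288, -0.0216)
angular accel α = (-1.0829, 1.0880, -1.1400)
ω + α·dt = (-0.6541, -0.8456, 0.5430)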